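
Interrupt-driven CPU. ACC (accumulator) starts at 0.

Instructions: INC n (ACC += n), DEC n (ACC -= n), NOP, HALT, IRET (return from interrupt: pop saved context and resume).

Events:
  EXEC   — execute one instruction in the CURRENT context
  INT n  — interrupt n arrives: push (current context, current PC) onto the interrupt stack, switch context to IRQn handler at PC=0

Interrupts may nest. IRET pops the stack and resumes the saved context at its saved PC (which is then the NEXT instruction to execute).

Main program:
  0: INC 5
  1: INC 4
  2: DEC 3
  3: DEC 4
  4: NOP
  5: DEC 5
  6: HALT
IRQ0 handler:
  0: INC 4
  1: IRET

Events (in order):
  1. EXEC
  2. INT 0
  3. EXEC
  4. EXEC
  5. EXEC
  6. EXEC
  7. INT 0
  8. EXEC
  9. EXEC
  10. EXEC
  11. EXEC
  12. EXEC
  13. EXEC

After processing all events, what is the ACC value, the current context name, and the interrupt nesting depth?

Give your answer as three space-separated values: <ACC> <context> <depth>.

Answer: 5 MAIN 0

Derivation:
Event 1 (EXEC): [MAIN] PC=0: INC 5 -> ACC=5
Event 2 (INT 0): INT 0 arrives: push (MAIN, PC=1), enter IRQ0 at PC=0 (depth now 1)
Event 3 (EXEC): [IRQ0] PC=0: INC 4 -> ACC=9
Event 4 (EXEC): [IRQ0] PC=1: IRET -> resume MAIN at PC=1 (depth now 0)
Event 5 (EXEC): [MAIN] PC=1: INC 4 -> ACC=13
Event 6 (EXEC): [MAIN] PC=2: DEC 3 -> ACC=10
Event 7 (INT 0): INT 0 arrives: push (MAIN, PC=3), enter IRQ0 at PC=0 (depth now 1)
Event 8 (EXEC): [IRQ0] PC=0: INC 4 -> ACC=14
Event 9 (EXEC): [IRQ0] PC=1: IRET -> resume MAIN at PC=3 (depth now 0)
Event 10 (EXEC): [MAIN] PC=3: DEC 4 -> ACC=10
Event 11 (EXEC): [MAIN] PC=4: NOP
Event 12 (EXEC): [MAIN] PC=5: DEC 5 -> ACC=5
Event 13 (EXEC): [MAIN] PC=6: HALT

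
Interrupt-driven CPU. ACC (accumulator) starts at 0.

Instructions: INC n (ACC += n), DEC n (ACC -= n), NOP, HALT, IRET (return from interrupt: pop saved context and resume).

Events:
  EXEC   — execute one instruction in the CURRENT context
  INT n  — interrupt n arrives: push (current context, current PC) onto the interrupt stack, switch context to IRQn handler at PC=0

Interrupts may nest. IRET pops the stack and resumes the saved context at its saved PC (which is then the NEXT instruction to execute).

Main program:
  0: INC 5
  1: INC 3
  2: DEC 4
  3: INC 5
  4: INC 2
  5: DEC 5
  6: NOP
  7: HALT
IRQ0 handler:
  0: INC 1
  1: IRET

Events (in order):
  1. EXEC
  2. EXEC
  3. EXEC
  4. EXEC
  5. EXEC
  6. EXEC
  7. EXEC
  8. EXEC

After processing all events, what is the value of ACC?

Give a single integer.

Event 1 (EXEC): [MAIN] PC=0: INC 5 -> ACC=5
Event 2 (EXEC): [MAIN] PC=1: INC 3 -> ACC=8
Event 3 (EXEC): [MAIN] PC=2: DEC 4 -> ACC=4
Event 4 (EXEC): [MAIN] PC=3: INC 5 -> ACC=9
Event 5 (EXEC): [MAIN] PC=4: INC 2 -> ACC=11
Event 6 (EXEC): [MAIN] PC=5: DEC 5 -> ACC=6
Event 7 (EXEC): [MAIN] PC=6: NOP
Event 8 (EXEC): [MAIN] PC=7: HALT

Answer: 6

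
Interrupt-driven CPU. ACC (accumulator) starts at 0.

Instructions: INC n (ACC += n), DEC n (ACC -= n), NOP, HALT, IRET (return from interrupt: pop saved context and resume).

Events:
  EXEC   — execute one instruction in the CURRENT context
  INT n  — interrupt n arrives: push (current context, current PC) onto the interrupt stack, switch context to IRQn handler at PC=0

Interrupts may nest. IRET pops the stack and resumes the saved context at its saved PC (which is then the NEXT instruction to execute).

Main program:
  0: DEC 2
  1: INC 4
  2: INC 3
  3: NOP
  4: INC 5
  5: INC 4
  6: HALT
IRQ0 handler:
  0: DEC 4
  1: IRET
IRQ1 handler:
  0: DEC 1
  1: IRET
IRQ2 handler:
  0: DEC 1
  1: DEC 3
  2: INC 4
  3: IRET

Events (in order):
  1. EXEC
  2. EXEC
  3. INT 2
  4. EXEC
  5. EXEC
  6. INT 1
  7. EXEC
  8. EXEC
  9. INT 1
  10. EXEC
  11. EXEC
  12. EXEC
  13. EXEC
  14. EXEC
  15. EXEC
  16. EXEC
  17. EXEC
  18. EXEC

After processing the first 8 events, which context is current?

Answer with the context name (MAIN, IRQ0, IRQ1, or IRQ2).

Answer: IRQ2

Derivation:
Event 1 (EXEC): [MAIN] PC=0: DEC 2 -> ACC=-2
Event 2 (EXEC): [MAIN] PC=1: INC 4 -> ACC=2
Event 3 (INT 2): INT 2 arrives: push (MAIN, PC=2), enter IRQ2 at PC=0 (depth now 1)
Event 4 (EXEC): [IRQ2] PC=0: DEC 1 -> ACC=1
Event 5 (EXEC): [IRQ2] PC=1: DEC 3 -> ACC=-2
Event 6 (INT 1): INT 1 arrives: push (IRQ2, PC=2), enter IRQ1 at PC=0 (depth now 2)
Event 7 (EXEC): [IRQ1] PC=0: DEC 1 -> ACC=-3
Event 8 (EXEC): [IRQ1] PC=1: IRET -> resume IRQ2 at PC=2 (depth now 1)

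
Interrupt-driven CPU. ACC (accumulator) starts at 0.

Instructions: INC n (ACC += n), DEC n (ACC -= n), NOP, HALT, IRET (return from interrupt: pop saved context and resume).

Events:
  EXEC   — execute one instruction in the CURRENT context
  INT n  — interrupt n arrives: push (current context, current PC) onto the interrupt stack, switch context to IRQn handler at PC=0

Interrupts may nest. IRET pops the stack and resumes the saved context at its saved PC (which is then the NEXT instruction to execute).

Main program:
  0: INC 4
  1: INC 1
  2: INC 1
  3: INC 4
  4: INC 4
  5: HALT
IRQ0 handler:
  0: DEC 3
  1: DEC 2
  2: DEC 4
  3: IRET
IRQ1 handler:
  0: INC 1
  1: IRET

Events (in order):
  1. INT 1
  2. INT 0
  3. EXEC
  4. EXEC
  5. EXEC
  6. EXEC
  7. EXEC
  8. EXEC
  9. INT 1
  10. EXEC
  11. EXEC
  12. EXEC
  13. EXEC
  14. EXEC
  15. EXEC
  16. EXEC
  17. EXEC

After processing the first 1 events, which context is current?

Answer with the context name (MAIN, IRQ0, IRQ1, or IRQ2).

Event 1 (INT 1): INT 1 arrives: push (MAIN, PC=0), enter IRQ1 at PC=0 (depth now 1)

Answer: IRQ1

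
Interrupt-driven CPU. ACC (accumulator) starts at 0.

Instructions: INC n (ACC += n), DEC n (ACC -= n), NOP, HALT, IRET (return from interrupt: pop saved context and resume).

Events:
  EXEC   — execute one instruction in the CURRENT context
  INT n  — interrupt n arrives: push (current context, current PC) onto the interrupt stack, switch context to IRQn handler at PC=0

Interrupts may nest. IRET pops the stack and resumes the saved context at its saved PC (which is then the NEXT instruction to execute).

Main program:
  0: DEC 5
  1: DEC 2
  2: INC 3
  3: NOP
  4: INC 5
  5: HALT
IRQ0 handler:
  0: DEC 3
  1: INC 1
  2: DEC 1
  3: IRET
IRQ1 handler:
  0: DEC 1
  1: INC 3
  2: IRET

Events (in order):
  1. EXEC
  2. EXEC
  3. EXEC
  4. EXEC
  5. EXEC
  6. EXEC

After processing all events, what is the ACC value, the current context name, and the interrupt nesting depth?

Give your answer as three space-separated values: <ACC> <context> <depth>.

Answer: 1 MAIN 0

Derivation:
Event 1 (EXEC): [MAIN] PC=0: DEC 5 -> ACC=-5
Event 2 (EXEC): [MAIN] PC=1: DEC 2 -> ACC=-7
Event 3 (EXEC): [MAIN] PC=2: INC 3 -> ACC=-4
Event 4 (EXEC): [MAIN] PC=3: NOP
Event 5 (EXEC): [MAIN] PC=4: INC 5 -> ACC=1
Event 6 (EXEC): [MAIN] PC=5: HALT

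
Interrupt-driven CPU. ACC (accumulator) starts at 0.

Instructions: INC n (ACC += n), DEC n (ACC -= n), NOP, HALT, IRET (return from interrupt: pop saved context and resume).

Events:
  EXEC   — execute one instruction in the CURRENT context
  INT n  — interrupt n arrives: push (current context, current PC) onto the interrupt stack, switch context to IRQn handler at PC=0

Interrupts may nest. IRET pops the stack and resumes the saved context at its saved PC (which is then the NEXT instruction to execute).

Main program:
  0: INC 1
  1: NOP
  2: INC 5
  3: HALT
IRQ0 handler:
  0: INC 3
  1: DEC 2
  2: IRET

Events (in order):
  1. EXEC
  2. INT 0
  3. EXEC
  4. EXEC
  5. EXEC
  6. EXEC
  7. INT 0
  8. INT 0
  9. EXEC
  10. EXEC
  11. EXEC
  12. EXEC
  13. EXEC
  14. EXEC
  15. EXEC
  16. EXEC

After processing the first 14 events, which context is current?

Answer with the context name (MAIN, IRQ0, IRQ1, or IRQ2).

Event 1 (EXEC): [MAIN] PC=0: INC 1 -> ACC=1
Event 2 (INT 0): INT 0 arrives: push (MAIN, PC=1), enter IRQ0 at PC=0 (depth now 1)
Event 3 (EXEC): [IRQ0] PC=0: INC 3 -> ACC=4
Event 4 (EXEC): [IRQ0] PC=1: DEC 2 -> ACC=2
Event 5 (EXEC): [IRQ0] PC=2: IRET -> resume MAIN at PC=1 (depth now 0)
Event 6 (EXEC): [MAIN] PC=1: NOP
Event 7 (INT 0): INT 0 arrives: push (MAIN, PC=2), enter IRQ0 at PC=0 (depth now 1)
Event 8 (INT 0): INT 0 arrives: push (IRQ0, PC=0), enter IRQ0 at PC=0 (depth now 2)
Event 9 (EXEC): [IRQ0] PC=0: INC 3 -> ACC=5
Event 10 (EXEC): [IRQ0] PC=1: DEC 2 -> ACC=3
Event 11 (EXEC): [IRQ0] PC=2: IRET -> resume IRQ0 at PC=0 (depth now 1)
Event 12 (EXEC): [IRQ0] PC=0: INC 3 -> ACC=6
Event 13 (EXEC): [IRQ0] PC=1: DEC 2 -> ACC=4
Event 14 (EXEC): [IRQ0] PC=2: IRET -> resume MAIN at PC=2 (depth now 0)

Answer: MAIN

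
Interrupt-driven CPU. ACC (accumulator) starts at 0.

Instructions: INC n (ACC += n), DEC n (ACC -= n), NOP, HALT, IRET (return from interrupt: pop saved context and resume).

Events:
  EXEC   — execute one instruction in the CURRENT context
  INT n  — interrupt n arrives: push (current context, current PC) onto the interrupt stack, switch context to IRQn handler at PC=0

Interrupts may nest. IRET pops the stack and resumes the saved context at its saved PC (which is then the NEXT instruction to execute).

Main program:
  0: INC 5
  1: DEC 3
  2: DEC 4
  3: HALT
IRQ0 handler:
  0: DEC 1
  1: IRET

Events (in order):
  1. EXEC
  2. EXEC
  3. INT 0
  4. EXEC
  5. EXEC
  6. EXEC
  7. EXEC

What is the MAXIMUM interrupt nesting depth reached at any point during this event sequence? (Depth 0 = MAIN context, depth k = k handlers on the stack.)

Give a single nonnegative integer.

Answer: 1

Derivation:
Event 1 (EXEC): [MAIN] PC=0: INC 5 -> ACC=5 [depth=0]
Event 2 (EXEC): [MAIN] PC=1: DEC 3 -> ACC=2 [depth=0]
Event 3 (INT 0): INT 0 arrives: push (MAIN, PC=2), enter IRQ0 at PC=0 (depth now 1) [depth=1]
Event 4 (EXEC): [IRQ0] PC=0: DEC 1 -> ACC=1 [depth=1]
Event 5 (EXEC): [IRQ0] PC=1: IRET -> resume MAIN at PC=2 (depth now 0) [depth=0]
Event 6 (EXEC): [MAIN] PC=2: DEC 4 -> ACC=-3 [depth=0]
Event 7 (EXEC): [MAIN] PC=3: HALT [depth=0]
Max depth observed: 1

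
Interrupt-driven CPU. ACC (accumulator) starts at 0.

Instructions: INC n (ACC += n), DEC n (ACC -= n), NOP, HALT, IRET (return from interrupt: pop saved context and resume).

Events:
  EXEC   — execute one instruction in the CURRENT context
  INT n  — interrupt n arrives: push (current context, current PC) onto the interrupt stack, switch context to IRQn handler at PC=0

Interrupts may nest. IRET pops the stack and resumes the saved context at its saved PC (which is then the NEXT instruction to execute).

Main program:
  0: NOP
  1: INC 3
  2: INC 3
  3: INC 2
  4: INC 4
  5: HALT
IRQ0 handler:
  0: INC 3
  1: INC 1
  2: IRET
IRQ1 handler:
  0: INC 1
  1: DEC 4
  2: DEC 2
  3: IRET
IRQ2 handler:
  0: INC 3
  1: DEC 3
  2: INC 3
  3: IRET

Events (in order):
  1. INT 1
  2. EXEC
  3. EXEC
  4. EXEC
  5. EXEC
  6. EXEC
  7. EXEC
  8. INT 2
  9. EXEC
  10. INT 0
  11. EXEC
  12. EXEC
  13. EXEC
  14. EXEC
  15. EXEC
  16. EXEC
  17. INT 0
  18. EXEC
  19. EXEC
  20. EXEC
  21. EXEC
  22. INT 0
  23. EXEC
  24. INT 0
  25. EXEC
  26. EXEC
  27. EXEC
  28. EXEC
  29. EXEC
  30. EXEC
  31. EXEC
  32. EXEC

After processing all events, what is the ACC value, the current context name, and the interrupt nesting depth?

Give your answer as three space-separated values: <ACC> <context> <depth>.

Answer: 26 MAIN 0

Derivation:
Event 1 (INT 1): INT 1 arrives: push (MAIN, PC=0), enter IRQ1 at PC=0 (depth now 1)
Event 2 (EXEC): [IRQ1] PC=0: INC 1 -> ACC=1
Event 3 (EXEC): [IRQ1] PC=1: DEC 4 -> ACC=-3
Event 4 (EXEC): [IRQ1] PC=2: DEC 2 -> ACC=-5
Event 5 (EXEC): [IRQ1] PC=3: IRET -> resume MAIN at PC=0 (depth now 0)
Event 6 (EXEC): [MAIN] PC=0: NOP
Event 7 (EXEC): [MAIN] PC=1: INC 3 -> ACC=-2
Event 8 (INT 2): INT 2 arrives: push (MAIN, PC=2), enter IRQ2 at PC=0 (depth now 1)
Event 9 (EXEC): [IRQ2] PC=0: INC 3 -> ACC=1
Event 10 (INT 0): INT 0 arrives: push (IRQ2, PC=1), enter IRQ0 at PC=0 (depth now 2)
Event 11 (EXEC): [IRQ0] PC=0: INC 3 -> ACC=4
Event 12 (EXEC): [IRQ0] PC=1: INC 1 -> ACC=5
Event 13 (EXEC): [IRQ0] PC=2: IRET -> resume IRQ2 at PC=1 (depth now 1)
Event 14 (EXEC): [IRQ2] PC=1: DEC 3 -> ACC=2
Event 15 (EXEC): [IRQ2] PC=2: INC 3 -> ACC=5
Event 16 (EXEC): [IRQ2] PC=3: IRET -> resume MAIN at PC=2 (depth now 0)
Event 17 (INT 0): INT 0 arrives: push (MAIN, PC=2), enter IRQ0 at PC=0 (depth now 1)
Event 18 (EXEC): [IRQ0] PC=0: INC 3 -> ACC=8
Event 19 (EXEC): [IRQ0] PC=1: INC 1 -> ACC=9
Event 20 (EXEC): [IRQ0] PC=2: IRET -> resume MAIN at PC=2 (depth now 0)
Event 21 (EXEC): [MAIN] PC=2: INC 3 -> ACC=12
Event 22 (INT 0): INT 0 arrives: push (MAIN, PC=3), enter IRQ0 at PC=0 (depth now 1)
Event 23 (EXEC): [IRQ0] PC=0: INC 3 -> ACC=15
Event 24 (INT 0): INT 0 arrives: push (IRQ0, PC=1), enter IRQ0 at PC=0 (depth now 2)
Event 25 (EXEC): [IRQ0] PC=0: INC 3 -> ACC=18
Event 26 (EXEC): [IRQ0] PC=1: INC 1 -> ACC=19
Event 27 (EXEC): [IRQ0] PC=2: IRET -> resume IRQ0 at PC=1 (depth now 1)
Event 28 (EXEC): [IRQ0] PC=1: INC 1 -> ACC=20
Event 29 (EXEC): [IRQ0] PC=2: IRET -> resume MAIN at PC=3 (depth now 0)
Event 30 (EXEC): [MAIN] PC=3: INC 2 -> ACC=22
Event 31 (EXEC): [MAIN] PC=4: INC 4 -> ACC=26
Event 32 (EXEC): [MAIN] PC=5: HALT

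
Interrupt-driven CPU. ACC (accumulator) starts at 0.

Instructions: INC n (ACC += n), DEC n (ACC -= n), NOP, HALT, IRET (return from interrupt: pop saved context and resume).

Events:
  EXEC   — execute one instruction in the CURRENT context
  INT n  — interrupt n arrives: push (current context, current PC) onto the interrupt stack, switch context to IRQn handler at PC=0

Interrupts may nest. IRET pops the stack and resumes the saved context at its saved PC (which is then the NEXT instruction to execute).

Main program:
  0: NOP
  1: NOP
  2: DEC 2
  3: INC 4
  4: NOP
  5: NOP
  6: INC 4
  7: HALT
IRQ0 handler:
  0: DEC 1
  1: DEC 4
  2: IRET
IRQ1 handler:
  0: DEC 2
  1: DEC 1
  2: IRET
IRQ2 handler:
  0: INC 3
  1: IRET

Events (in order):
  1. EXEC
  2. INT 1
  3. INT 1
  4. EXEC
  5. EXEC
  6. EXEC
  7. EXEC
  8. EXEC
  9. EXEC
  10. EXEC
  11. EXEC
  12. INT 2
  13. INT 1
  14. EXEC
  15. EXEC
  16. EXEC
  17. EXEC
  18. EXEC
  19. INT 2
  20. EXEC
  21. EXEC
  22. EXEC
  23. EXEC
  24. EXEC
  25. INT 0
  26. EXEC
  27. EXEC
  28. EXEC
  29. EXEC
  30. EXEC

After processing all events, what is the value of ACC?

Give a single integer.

Answer: -2

Derivation:
Event 1 (EXEC): [MAIN] PC=0: NOP
Event 2 (INT 1): INT 1 arrives: push (MAIN, PC=1), enter IRQ1 at PC=0 (depth now 1)
Event 3 (INT 1): INT 1 arrives: push (IRQ1, PC=0), enter IRQ1 at PC=0 (depth now 2)
Event 4 (EXEC): [IRQ1] PC=0: DEC 2 -> ACC=-2
Event 5 (EXEC): [IRQ1] PC=1: DEC 1 -> ACC=-3
Event 6 (EXEC): [IRQ1] PC=2: IRET -> resume IRQ1 at PC=0 (depth now 1)
Event 7 (EXEC): [IRQ1] PC=0: DEC 2 -> ACC=-5
Event 8 (EXEC): [IRQ1] PC=1: DEC 1 -> ACC=-6
Event 9 (EXEC): [IRQ1] PC=2: IRET -> resume MAIN at PC=1 (depth now 0)
Event 10 (EXEC): [MAIN] PC=1: NOP
Event 11 (EXEC): [MAIN] PC=2: DEC 2 -> ACC=-8
Event 12 (INT 2): INT 2 arrives: push (MAIN, PC=3), enter IRQ2 at PC=0 (depth now 1)
Event 13 (INT 1): INT 1 arrives: push (IRQ2, PC=0), enter IRQ1 at PC=0 (depth now 2)
Event 14 (EXEC): [IRQ1] PC=0: DEC 2 -> ACC=-10
Event 15 (EXEC): [IRQ1] PC=1: DEC 1 -> ACC=-11
Event 16 (EXEC): [IRQ1] PC=2: IRET -> resume IRQ2 at PC=0 (depth now 1)
Event 17 (EXEC): [IRQ2] PC=0: INC 3 -> ACC=-8
Event 18 (EXEC): [IRQ2] PC=1: IRET -> resume MAIN at PC=3 (depth now 0)
Event 19 (INT 2): INT 2 arrives: push (MAIN, PC=3), enter IRQ2 at PC=0 (depth now 1)
Event 20 (EXEC): [IRQ2] PC=0: INC 3 -> ACC=-5
Event 21 (EXEC): [IRQ2] PC=1: IRET -> resume MAIN at PC=3 (depth now 0)
Event 22 (EXEC): [MAIN] PC=3: INC 4 -> ACC=-1
Event 23 (EXEC): [MAIN] PC=4: NOP
Event 24 (EXEC): [MAIN] PC=5: NOP
Event 25 (INT 0): INT 0 arrives: push (MAIN, PC=6), enter IRQ0 at PC=0 (depth now 1)
Event 26 (EXEC): [IRQ0] PC=0: DEC 1 -> ACC=-2
Event 27 (EXEC): [IRQ0] PC=1: DEC 4 -> ACC=-6
Event 28 (EXEC): [IRQ0] PC=2: IRET -> resume MAIN at PC=6 (depth now 0)
Event 29 (EXEC): [MAIN] PC=6: INC 4 -> ACC=-2
Event 30 (EXEC): [MAIN] PC=7: HALT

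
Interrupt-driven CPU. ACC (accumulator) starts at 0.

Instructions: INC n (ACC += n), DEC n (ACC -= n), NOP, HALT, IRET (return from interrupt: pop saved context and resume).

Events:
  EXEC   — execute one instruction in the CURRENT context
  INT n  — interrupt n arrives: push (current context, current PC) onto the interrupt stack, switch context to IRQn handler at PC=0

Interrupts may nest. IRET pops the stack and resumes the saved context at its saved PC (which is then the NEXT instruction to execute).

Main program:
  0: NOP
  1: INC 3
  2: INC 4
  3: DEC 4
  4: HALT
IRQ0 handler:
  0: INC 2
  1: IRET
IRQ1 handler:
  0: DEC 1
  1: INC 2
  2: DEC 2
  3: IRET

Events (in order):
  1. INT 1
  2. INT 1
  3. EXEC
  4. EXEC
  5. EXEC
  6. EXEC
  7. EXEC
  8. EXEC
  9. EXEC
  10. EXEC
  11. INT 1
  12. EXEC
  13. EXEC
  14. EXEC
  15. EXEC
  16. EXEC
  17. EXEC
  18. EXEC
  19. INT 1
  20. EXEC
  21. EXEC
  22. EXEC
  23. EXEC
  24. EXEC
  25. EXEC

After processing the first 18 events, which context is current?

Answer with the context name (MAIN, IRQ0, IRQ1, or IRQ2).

Event 1 (INT 1): INT 1 arrives: push (MAIN, PC=0), enter IRQ1 at PC=0 (depth now 1)
Event 2 (INT 1): INT 1 arrives: push (IRQ1, PC=0), enter IRQ1 at PC=0 (depth now 2)
Event 3 (EXEC): [IRQ1] PC=0: DEC 1 -> ACC=-1
Event 4 (EXEC): [IRQ1] PC=1: INC 2 -> ACC=1
Event 5 (EXEC): [IRQ1] PC=2: DEC 2 -> ACC=-1
Event 6 (EXEC): [IRQ1] PC=3: IRET -> resume IRQ1 at PC=0 (depth now 1)
Event 7 (EXEC): [IRQ1] PC=0: DEC 1 -> ACC=-2
Event 8 (EXEC): [IRQ1] PC=1: INC 2 -> ACC=0
Event 9 (EXEC): [IRQ1] PC=2: DEC 2 -> ACC=-2
Event 10 (EXEC): [IRQ1] PC=3: IRET -> resume MAIN at PC=0 (depth now 0)
Event 11 (INT 1): INT 1 arrives: push (MAIN, PC=0), enter IRQ1 at PC=0 (depth now 1)
Event 12 (EXEC): [IRQ1] PC=0: DEC 1 -> ACC=-3
Event 13 (EXEC): [IRQ1] PC=1: INC 2 -> ACC=-1
Event 14 (EXEC): [IRQ1] PC=2: DEC 2 -> ACC=-3
Event 15 (EXEC): [IRQ1] PC=3: IRET -> resume MAIN at PC=0 (depth now 0)
Event 16 (EXEC): [MAIN] PC=0: NOP
Event 17 (EXEC): [MAIN] PC=1: INC 3 -> ACC=0
Event 18 (EXEC): [MAIN] PC=2: INC 4 -> ACC=4

Answer: MAIN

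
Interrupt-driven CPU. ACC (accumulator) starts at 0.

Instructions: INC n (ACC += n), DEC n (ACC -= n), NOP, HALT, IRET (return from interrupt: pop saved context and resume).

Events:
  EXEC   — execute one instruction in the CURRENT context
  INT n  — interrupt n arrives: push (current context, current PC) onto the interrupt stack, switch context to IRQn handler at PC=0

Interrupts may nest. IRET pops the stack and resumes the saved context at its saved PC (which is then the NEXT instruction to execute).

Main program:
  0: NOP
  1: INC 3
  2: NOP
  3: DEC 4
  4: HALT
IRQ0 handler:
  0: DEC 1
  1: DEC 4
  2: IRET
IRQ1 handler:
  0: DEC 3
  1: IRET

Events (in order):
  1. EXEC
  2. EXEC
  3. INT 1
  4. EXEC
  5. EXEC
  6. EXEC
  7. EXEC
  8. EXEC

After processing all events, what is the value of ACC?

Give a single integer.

Answer: -4

Derivation:
Event 1 (EXEC): [MAIN] PC=0: NOP
Event 2 (EXEC): [MAIN] PC=1: INC 3 -> ACC=3
Event 3 (INT 1): INT 1 arrives: push (MAIN, PC=2), enter IRQ1 at PC=0 (depth now 1)
Event 4 (EXEC): [IRQ1] PC=0: DEC 3 -> ACC=0
Event 5 (EXEC): [IRQ1] PC=1: IRET -> resume MAIN at PC=2 (depth now 0)
Event 6 (EXEC): [MAIN] PC=2: NOP
Event 7 (EXEC): [MAIN] PC=3: DEC 4 -> ACC=-4
Event 8 (EXEC): [MAIN] PC=4: HALT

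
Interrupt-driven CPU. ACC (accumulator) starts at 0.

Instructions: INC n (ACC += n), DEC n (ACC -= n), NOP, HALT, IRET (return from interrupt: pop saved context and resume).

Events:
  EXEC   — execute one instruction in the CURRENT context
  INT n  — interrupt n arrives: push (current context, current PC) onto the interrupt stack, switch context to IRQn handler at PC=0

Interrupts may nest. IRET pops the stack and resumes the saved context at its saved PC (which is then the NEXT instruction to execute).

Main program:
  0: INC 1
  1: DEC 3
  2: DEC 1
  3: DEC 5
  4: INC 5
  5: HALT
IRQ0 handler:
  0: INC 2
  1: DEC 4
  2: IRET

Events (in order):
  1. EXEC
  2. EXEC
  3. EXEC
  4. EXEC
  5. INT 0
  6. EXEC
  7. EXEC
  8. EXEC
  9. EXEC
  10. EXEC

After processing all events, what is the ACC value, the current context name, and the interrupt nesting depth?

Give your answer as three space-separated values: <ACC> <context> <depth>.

Answer: -5 MAIN 0

Derivation:
Event 1 (EXEC): [MAIN] PC=0: INC 1 -> ACC=1
Event 2 (EXEC): [MAIN] PC=1: DEC 3 -> ACC=-2
Event 3 (EXEC): [MAIN] PC=2: DEC 1 -> ACC=-3
Event 4 (EXEC): [MAIN] PC=3: DEC 5 -> ACC=-8
Event 5 (INT 0): INT 0 arrives: push (MAIN, PC=4), enter IRQ0 at PC=0 (depth now 1)
Event 6 (EXEC): [IRQ0] PC=0: INC 2 -> ACC=-6
Event 7 (EXEC): [IRQ0] PC=1: DEC 4 -> ACC=-10
Event 8 (EXEC): [IRQ0] PC=2: IRET -> resume MAIN at PC=4 (depth now 0)
Event 9 (EXEC): [MAIN] PC=4: INC 5 -> ACC=-5
Event 10 (EXEC): [MAIN] PC=5: HALT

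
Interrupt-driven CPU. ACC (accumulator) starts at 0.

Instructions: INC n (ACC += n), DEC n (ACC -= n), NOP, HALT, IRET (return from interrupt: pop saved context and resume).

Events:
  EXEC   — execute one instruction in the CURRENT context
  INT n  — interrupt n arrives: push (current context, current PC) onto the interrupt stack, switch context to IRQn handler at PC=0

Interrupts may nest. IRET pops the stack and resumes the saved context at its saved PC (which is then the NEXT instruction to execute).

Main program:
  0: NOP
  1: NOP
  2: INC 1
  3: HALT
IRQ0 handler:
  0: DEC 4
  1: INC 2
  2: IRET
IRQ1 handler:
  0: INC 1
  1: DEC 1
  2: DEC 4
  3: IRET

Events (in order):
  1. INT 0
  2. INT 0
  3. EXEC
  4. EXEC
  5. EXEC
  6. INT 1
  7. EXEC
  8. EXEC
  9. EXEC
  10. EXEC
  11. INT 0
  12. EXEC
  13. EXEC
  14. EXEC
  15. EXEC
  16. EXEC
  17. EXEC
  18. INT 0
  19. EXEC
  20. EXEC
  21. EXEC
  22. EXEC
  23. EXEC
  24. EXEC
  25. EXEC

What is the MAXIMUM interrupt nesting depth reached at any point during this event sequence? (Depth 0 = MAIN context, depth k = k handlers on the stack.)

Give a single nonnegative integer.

Event 1 (INT 0): INT 0 arrives: push (MAIN, PC=0), enter IRQ0 at PC=0 (depth now 1) [depth=1]
Event 2 (INT 0): INT 0 arrives: push (IRQ0, PC=0), enter IRQ0 at PC=0 (depth now 2) [depth=2]
Event 3 (EXEC): [IRQ0] PC=0: DEC 4 -> ACC=-4 [depth=2]
Event 4 (EXEC): [IRQ0] PC=1: INC 2 -> ACC=-2 [depth=2]
Event 5 (EXEC): [IRQ0] PC=2: IRET -> resume IRQ0 at PC=0 (depth now 1) [depth=1]
Event 6 (INT 1): INT 1 arrives: push (IRQ0, PC=0), enter IRQ1 at PC=0 (depth now 2) [depth=2]
Event 7 (EXEC): [IRQ1] PC=0: INC 1 -> ACC=-1 [depth=2]
Event 8 (EXEC): [IRQ1] PC=1: DEC 1 -> ACC=-2 [depth=2]
Event 9 (EXEC): [IRQ1] PC=2: DEC 4 -> ACC=-6 [depth=2]
Event 10 (EXEC): [IRQ1] PC=3: IRET -> resume IRQ0 at PC=0 (depth now 1) [depth=1]
Event 11 (INT 0): INT 0 arrives: push (IRQ0, PC=0), enter IRQ0 at PC=0 (depth now 2) [depth=2]
Event 12 (EXEC): [IRQ0] PC=0: DEC 4 -> ACC=-10 [depth=2]
Event 13 (EXEC): [IRQ0] PC=1: INC 2 -> ACC=-8 [depth=2]
Event 14 (EXEC): [IRQ0] PC=2: IRET -> resume IRQ0 at PC=0 (depth now 1) [depth=1]
Event 15 (EXEC): [IRQ0] PC=0: DEC 4 -> ACC=-12 [depth=1]
Event 16 (EXEC): [IRQ0] PC=1: INC 2 -> ACC=-10 [depth=1]
Event 17 (EXEC): [IRQ0] PC=2: IRET -> resume MAIN at PC=0 (depth now 0) [depth=0]
Event 18 (INT 0): INT 0 arrives: push (MAIN, PC=0), enter IRQ0 at PC=0 (depth now 1) [depth=1]
Event 19 (EXEC): [IRQ0] PC=0: DEC 4 -> ACC=-14 [depth=1]
Event 20 (EXEC): [IRQ0] PC=1: INC 2 -> ACC=-12 [depth=1]
Event 21 (EXEC): [IRQ0] PC=2: IRET -> resume MAIN at PC=0 (depth now 0) [depth=0]
Event 22 (EXEC): [MAIN] PC=0: NOP [depth=0]
Event 23 (EXEC): [MAIN] PC=1: NOP [depth=0]
Event 24 (EXEC): [MAIN] PC=2: INC 1 -> ACC=-11 [depth=0]
Event 25 (EXEC): [MAIN] PC=3: HALT [depth=0]
Max depth observed: 2

Answer: 2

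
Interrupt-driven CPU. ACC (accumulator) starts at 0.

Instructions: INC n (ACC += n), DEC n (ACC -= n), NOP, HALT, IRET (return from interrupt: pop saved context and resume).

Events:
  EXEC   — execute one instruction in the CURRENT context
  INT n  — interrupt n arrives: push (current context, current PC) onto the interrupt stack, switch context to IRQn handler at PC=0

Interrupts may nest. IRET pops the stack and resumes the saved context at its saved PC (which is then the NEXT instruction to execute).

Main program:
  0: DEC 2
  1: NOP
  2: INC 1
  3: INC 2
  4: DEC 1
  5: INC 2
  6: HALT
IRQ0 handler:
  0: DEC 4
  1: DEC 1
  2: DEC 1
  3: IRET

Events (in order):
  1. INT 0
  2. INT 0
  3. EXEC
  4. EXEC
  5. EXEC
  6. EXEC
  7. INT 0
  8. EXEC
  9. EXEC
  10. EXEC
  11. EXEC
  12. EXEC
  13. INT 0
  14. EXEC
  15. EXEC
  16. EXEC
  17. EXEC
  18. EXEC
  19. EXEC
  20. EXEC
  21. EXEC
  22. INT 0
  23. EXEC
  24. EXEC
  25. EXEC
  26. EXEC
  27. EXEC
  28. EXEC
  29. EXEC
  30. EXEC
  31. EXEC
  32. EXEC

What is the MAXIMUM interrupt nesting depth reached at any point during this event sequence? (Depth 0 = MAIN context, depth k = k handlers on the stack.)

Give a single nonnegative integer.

Event 1 (INT 0): INT 0 arrives: push (MAIN, PC=0), enter IRQ0 at PC=0 (depth now 1) [depth=1]
Event 2 (INT 0): INT 0 arrives: push (IRQ0, PC=0), enter IRQ0 at PC=0 (depth now 2) [depth=2]
Event 3 (EXEC): [IRQ0] PC=0: DEC 4 -> ACC=-4 [depth=2]
Event 4 (EXEC): [IRQ0] PC=1: DEC 1 -> ACC=-5 [depth=2]
Event 5 (EXEC): [IRQ0] PC=2: DEC 1 -> ACC=-6 [depth=2]
Event 6 (EXEC): [IRQ0] PC=3: IRET -> resume IRQ0 at PC=0 (depth now 1) [depth=1]
Event 7 (INT 0): INT 0 arrives: push (IRQ0, PC=0), enter IRQ0 at PC=0 (depth now 2) [depth=2]
Event 8 (EXEC): [IRQ0] PC=0: DEC 4 -> ACC=-10 [depth=2]
Event 9 (EXEC): [IRQ0] PC=1: DEC 1 -> ACC=-11 [depth=2]
Event 10 (EXEC): [IRQ0] PC=2: DEC 1 -> ACC=-12 [depth=2]
Event 11 (EXEC): [IRQ0] PC=3: IRET -> resume IRQ0 at PC=0 (depth now 1) [depth=1]
Event 12 (EXEC): [IRQ0] PC=0: DEC 4 -> ACC=-16 [depth=1]
Event 13 (INT 0): INT 0 arrives: push (IRQ0, PC=1), enter IRQ0 at PC=0 (depth now 2) [depth=2]
Event 14 (EXEC): [IRQ0] PC=0: DEC 4 -> ACC=-20 [depth=2]
Event 15 (EXEC): [IRQ0] PC=1: DEC 1 -> ACC=-21 [depth=2]
Event 16 (EXEC): [IRQ0] PC=2: DEC 1 -> ACC=-22 [depth=2]
Event 17 (EXEC): [IRQ0] PC=3: IRET -> resume IRQ0 at PC=1 (depth now 1) [depth=1]
Event 18 (EXEC): [IRQ0] PC=1: DEC 1 -> ACC=-23 [depth=1]
Event 19 (EXEC): [IRQ0] PC=2: DEC 1 -> ACC=-24 [depth=1]
Event 20 (EXEC): [IRQ0] PC=3: IRET -> resume MAIN at PC=0 (depth now 0) [depth=0]
Event 21 (EXEC): [MAIN] PC=0: DEC 2 -> ACC=-26 [depth=0]
Event 22 (INT 0): INT 0 arrives: push (MAIN, PC=1), enter IRQ0 at PC=0 (depth now 1) [depth=1]
Event 23 (EXEC): [IRQ0] PC=0: DEC 4 -> ACC=-30 [depth=1]
Event 24 (EXEC): [IRQ0] PC=1: DEC 1 -> ACC=-31 [depth=1]
Event 25 (EXEC): [IRQ0] PC=2: DEC 1 -> ACC=-32 [depth=1]
Event 26 (EXEC): [IRQ0] PC=3: IRET -> resume MAIN at PC=1 (depth now 0) [depth=0]
Event 27 (EXEC): [MAIN] PC=1: NOP [depth=0]
Event 28 (EXEC): [MAIN] PC=2: INC 1 -> ACC=-31 [depth=0]
Event 29 (EXEC): [MAIN] PC=3: INC 2 -> ACC=-29 [depth=0]
Event 30 (EXEC): [MAIN] PC=4: DEC 1 -> ACC=-30 [depth=0]
Event 31 (EXEC): [MAIN] PC=5: INC 2 -> ACC=-28 [depth=0]
Event 32 (EXEC): [MAIN] PC=6: HALT [depth=0]
Max depth observed: 2

Answer: 2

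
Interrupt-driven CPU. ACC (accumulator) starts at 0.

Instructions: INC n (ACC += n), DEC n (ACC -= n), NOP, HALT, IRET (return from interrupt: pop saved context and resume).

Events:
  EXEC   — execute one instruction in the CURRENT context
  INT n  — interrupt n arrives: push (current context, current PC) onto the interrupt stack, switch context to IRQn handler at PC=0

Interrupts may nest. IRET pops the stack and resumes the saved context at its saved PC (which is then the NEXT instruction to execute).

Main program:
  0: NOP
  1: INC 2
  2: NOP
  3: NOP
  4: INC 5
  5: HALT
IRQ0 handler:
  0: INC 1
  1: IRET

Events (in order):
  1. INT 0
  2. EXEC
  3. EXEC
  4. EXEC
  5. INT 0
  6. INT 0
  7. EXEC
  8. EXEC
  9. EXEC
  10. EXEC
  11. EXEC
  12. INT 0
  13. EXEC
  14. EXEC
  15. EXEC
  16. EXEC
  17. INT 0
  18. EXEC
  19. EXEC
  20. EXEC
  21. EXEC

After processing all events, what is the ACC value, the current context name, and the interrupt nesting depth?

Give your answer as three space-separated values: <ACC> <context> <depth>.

Event 1 (INT 0): INT 0 arrives: push (MAIN, PC=0), enter IRQ0 at PC=0 (depth now 1)
Event 2 (EXEC): [IRQ0] PC=0: INC 1 -> ACC=1
Event 3 (EXEC): [IRQ0] PC=1: IRET -> resume MAIN at PC=0 (depth now 0)
Event 4 (EXEC): [MAIN] PC=0: NOP
Event 5 (INT 0): INT 0 arrives: push (MAIN, PC=1), enter IRQ0 at PC=0 (depth now 1)
Event 6 (INT 0): INT 0 arrives: push (IRQ0, PC=0), enter IRQ0 at PC=0 (depth now 2)
Event 7 (EXEC): [IRQ0] PC=0: INC 1 -> ACC=2
Event 8 (EXEC): [IRQ0] PC=1: IRET -> resume IRQ0 at PC=0 (depth now 1)
Event 9 (EXEC): [IRQ0] PC=0: INC 1 -> ACC=3
Event 10 (EXEC): [IRQ0] PC=1: IRET -> resume MAIN at PC=1 (depth now 0)
Event 11 (EXEC): [MAIN] PC=1: INC 2 -> ACC=5
Event 12 (INT 0): INT 0 arrives: push (MAIN, PC=2), enter IRQ0 at PC=0 (depth now 1)
Event 13 (EXEC): [IRQ0] PC=0: INC 1 -> ACC=6
Event 14 (EXEC): [IRQ0] PC=1: IRET -> resume MAIN at PC=2 (depth now 0)
Event 15 (EXEC): [MAIN] PC=2: NOP
Event 16 (EXEC): [MAIN] PC=3: NOP
Event 17 (INT 0): INT 0 arrives: push (MAIN, PC=4), enter IRQ0 at PC=0 (depth now 1)
Event 18 (EXEC): [IRQ0] PC=0: INC 1 -> ACC=7
Event 19 (EXEC): [IRQ0] PC=1: IRET -> resume MAIN at PC=4 (depth now 0)
Event 20 (EXEC): [MAIN] PC=4: INC 5 -> ACC=12
Event 21 (EXEC): [MAIN] PC=5: HALT

Answer: 12 MAIN 0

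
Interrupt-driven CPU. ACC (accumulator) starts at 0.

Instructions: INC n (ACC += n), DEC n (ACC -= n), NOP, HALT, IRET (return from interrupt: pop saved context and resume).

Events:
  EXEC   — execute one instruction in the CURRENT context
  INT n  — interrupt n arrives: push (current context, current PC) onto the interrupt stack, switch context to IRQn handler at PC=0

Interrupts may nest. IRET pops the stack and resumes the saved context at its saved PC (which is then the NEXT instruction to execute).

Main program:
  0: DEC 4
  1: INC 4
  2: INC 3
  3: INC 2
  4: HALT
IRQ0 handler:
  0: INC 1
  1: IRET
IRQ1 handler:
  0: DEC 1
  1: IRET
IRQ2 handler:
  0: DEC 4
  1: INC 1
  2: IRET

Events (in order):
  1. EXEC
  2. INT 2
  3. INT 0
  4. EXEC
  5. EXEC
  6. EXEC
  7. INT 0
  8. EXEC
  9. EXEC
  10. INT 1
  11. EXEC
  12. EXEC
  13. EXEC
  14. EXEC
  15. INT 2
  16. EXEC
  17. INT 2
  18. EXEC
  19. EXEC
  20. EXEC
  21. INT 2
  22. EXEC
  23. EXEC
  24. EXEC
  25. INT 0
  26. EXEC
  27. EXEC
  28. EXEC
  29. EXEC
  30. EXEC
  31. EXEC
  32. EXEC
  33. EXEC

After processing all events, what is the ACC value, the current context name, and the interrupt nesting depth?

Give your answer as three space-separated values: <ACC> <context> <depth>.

Event 1 (EXEC): [MAIN] PC=0: DEC 4 -> ACC=-4
Event 2 (INT 2): INT 2 arrives: push (MAIN, PC=1), enter IRQ2 at PC=0 (depth now 1)
Event 3 (INT 0): INT 0 arrives: push (IRQ2, PC=0), enter IRQ0 at PC=0 (depth now 2)
Event 4 (EXEC): [IRQ0] PC=0: INC 1 -> ACC=-3
Event 5 (EXEC): [IRQ0] PC=1: IRET -> resume IRQ2 at PC=0 (depth now 1)
Event 6 (EXEC): [IRQ2] PC=0: DEC 4 -> ACC=-7
Event 7 (INT 0): INT 0 arrives: push (IRQ2, PC=1), enter IRQ0 at PC=0 (depth now 2)
Event 8 (EXEC): [IRQ0] PC=0: INC 1 -> ACC=-6
Event 9 (EXEC): [IRQ0] PC=1: IRET -> resume IRQ2 at PC=1 (depth now 1)
Event 10 (INT 1): INT 1 arrives: push (IRQ2, PC=1), enter IRQ1 at PC=0 (depth now 2)
Event 11 (EXEC): [IRQ1] PC=0: DEC 1 -> ACC=-7
Event 12 (EXEC): [IRQ1] PC=1: IRET -> resume IRQ2 at PC=1 (depth now 1)
Event 13 (EXEC): [IRQ2] PC=1: INC 1 -> ACC=-6
Event 14 (EXEC): [IRQ2] PC=2: IRET -> resume MAIN at PC=1 (depth now 0)
Event 15 (INT 2): INT 2 arrives: push (MAIN, PC=1), enter IRQ2 at PC=0 (depth now 1)
Event 16 (EXEC): [IRQ2] PC=0: DEC 4 -> ACC=-10
Event 17 (INT 2): INT 2 arrives: push (IRQ2, PC=1), enter IRQ2 at PC=0 (depth now 2)
Event 18 (EXEC): [IRQ2] PC=0: DEC 4 -> ACC=-14
Event 19 (EXEC): [IRQ2] PC=1: INC 1 -> ACC=-13
Event 20 (EXEC): [IRQ2] PC=2: IRET -> resume IRQ2 at PC=1 (depth now 1)
Event 21 (INT 2): INT 2 arrives: push (IRQ2, PC=1), enter IRQ2 at PC=0 (depth now 2)
Event 22 (EXEC): [IRQ2] PC=0: DEC 4 -> ACC=-17
Event 23 (EXEC): [IRQ2] PC=1: INC 1 -> ACC=-16
Event 24 (EXEC): [IRQ2] PC=2: IRET -> resume IRQ2 at PC=1 (depth now 1)
Event 25 (INT 0): INT 0 arrives: push (IRQ2, PC=1), enter IRQ0 at PC=0 (depth now 2)
Event 26 (EXEC): [IRQ0] PC=0: INC 1 -> ACC=-15
Event 27 (EXEC): [IRQ0] PC=1: IRET -> resume IRQ2 at PC=1 (depth now 1)
Event 28 (EXEC): [IRQ2] PC=1: INC 1 -> ACC=-14
Event 29 (EXEC): [IRQ2] PC=2: IRET -> resume MAIN at PC=1 (depth now 0)
Event 30 (EXEC): [MAIN] PC=1: INC 4 -> ACC=-10
Event 31 (EXEC): [MAIN] PC=2: INC 3 -> ACC=-7
Event 32 (EXEC): [MAIN] PC=3: INC 2 -> ACC=-5
Event 33 (EXEC): [MAIN] PC=4: HALT

Answer: -5 MAIN 0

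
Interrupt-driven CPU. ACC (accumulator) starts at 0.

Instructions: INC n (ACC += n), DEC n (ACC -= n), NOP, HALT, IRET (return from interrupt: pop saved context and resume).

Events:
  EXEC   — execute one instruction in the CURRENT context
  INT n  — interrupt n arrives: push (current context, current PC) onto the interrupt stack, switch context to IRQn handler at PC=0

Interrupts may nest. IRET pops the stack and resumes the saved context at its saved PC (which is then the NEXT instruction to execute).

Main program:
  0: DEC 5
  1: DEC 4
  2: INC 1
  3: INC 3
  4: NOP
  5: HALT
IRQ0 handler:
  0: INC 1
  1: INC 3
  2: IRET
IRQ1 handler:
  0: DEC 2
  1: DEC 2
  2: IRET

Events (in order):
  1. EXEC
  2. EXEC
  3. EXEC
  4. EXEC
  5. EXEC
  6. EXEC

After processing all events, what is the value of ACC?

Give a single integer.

Answer: -5

Derivation:
Event 1 (EXEC): [MAIN] PC=0: DEC 5 -> ACC=-5
Event 2 (EXEC): [MAIN] PC=1: DEC 4 -> ACC=-9
Event 3 (EXEC): [MAIN] PC=2: INC 1 -> ACC=-8
Event 4 (EXEC): [MAIN] PC=3: INC 3 -> ACC=-5
Event 5 (EXEC): [MAIN] PC=4: NOP
Event 6 (EXEC): [MAIN] PC=5: HALT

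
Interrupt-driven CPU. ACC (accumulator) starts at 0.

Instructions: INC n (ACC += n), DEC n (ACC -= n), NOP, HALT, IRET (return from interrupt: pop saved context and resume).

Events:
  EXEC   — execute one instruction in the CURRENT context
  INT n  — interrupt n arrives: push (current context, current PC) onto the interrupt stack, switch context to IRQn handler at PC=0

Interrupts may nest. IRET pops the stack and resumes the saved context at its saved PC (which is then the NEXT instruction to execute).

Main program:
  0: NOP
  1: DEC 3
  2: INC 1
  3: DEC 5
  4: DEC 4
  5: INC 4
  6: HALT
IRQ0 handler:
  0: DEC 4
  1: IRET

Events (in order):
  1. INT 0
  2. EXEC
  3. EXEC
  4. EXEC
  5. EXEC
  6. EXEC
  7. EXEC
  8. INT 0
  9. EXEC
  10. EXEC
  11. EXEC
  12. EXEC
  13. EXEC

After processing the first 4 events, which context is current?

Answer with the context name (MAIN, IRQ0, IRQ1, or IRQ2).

Event 1 (INT 0): INT 0 arrives: push (MAIN, PC=0), enter IRQ0 at PC=0 (depth now 1)
Event 2 (EXEC): [IRQ0] PC=0: DEC 4 -> ACC=-4
Event 3 (EXEC): [IRQ0] PC=1: IRET -> resume MAIN at PC=0 (depth now 0)
Event 4 (EXEC): [MAIN] PC=0: NOP

Answer: MAIN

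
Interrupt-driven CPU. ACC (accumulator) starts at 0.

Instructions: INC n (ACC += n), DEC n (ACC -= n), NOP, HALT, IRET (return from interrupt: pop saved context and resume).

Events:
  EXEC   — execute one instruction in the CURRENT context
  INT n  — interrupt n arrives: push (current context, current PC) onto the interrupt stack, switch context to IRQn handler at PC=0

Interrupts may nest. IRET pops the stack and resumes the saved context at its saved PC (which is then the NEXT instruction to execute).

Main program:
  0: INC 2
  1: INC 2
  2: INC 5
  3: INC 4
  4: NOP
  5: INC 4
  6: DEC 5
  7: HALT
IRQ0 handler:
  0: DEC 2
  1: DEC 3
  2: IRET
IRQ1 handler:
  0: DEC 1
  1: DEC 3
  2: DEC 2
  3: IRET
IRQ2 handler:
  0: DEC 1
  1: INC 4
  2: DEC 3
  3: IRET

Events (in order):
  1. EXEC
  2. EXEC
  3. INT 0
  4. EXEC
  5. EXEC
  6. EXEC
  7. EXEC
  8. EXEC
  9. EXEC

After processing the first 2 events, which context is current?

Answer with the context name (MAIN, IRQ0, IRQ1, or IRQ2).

Event 1 (EXEC): [MAIN] PC=0: INC 2 -> ACC=2
Event 2 (EXEC): [MAIN] PC=1: INC 2 -> ACC=4

Answer: MAIN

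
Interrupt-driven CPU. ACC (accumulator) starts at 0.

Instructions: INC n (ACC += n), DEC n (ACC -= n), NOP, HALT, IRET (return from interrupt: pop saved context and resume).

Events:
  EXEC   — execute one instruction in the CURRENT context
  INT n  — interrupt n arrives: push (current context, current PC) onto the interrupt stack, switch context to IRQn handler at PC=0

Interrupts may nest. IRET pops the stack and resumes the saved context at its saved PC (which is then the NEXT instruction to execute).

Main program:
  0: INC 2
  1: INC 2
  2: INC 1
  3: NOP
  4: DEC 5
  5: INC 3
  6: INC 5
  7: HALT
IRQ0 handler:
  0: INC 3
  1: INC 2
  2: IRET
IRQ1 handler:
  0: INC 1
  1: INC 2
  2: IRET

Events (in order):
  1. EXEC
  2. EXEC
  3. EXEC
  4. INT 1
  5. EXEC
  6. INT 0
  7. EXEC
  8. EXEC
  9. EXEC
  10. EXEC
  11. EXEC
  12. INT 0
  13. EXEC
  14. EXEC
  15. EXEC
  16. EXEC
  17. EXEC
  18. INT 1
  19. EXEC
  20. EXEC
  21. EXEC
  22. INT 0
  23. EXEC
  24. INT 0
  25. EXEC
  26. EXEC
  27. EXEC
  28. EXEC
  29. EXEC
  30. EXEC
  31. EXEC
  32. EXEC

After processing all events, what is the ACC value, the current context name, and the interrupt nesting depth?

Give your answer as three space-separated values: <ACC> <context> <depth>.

Answer: 34 MAIN 0

Derivation:
Event 1 (EXEC): [MAIN] PC=0: INC 2 -> ACC=2
Event 2 (EXEC): [MAIN] PC=1: INC 2 -> ACC=4
Event 3 (EXEC): [MAIN] PC=2: INC 1 -> ACC=5
Event 4 (INT 1): INT 1 arrives: push (MAIN, PC=3), enter IRQ1 at PC=0 (depth now 1)
Event 5 (EXEC): [IRQ1] PC=0: INC 1 -> ACC=6
Event 6 (INT 0): INT 0 arrives: push (IRQ1, PC=1), enter IRQ0 at PC=0 (depth now 2)
Event 7 (EXEC): [IRQ0] PC=0: INC 3 -> ACC=9
Event 8 (EXEC): [IRQ0] PC=1: INC 2 -> ACC=11
Event 9 (EXEC): [IRQ0] PC=2: IRET -> resume IRQ1 at PC=1 (depth now 1)
Event 10 (EXEC): [IRQ1] PC=1: INC 2 -> ACC=13
Event 11 (EXEC): [IRQ1] PC=2: IRET -> resume MAIN at PC=3 (depth now 0)
Event 12 (INT 0): INT 0 arrives: push (MAIN, PC=3), enter IRQ0 at PC=0 (depth now 1)
Event 13 (EXEC): [IRQ0] PC=0: INC 3 -> ACC=16
Event 14 (EXEC): [IRQ0] PC=1: INC 2 -> ACC=18
Event 15 (EXEC): [IRQ0] PC=2: IRET -> resume MAIN at PC=3 (depth now 0)
Event 16 (EXEC): [MAIN] PC=3: NOP
Event 17 (EXEC): [MAIN] PC=4: DEC 5 -> ACC=13
Event 18 (INT 1): INT 1 arrives: push (MAIN, PC=5), enter IRQ1 at PC=0 (depth now 1)
Event 19 (EXEC): [IRQ1] PC=0: INC 1 -> ACC=14
Event 20 (EXEC): [IRQ1] PC=1: INC 2 -> ACC=16
Event 21 (EXEC): [IRQ1] PC=2: IRET -> resume MAIN at PC=5 (depth now 0)
Event 22 (INT 0): INT 0 arrives: push (MAIN, PC=5), enter IRQ0 at PC=0 (depth now 1)
Event 23 (EXEC): [IRQ0] PC=0: INC 3 -> ACC=19
Event 24 (INT 0): INT 0 arrives: push (IRQ0, PC=1), enter IRQ0 at PC=0 (depth now 2)
Event 25 (EXEC): [IRQ0] PC=0: INC 3 -> ACC=22
Event 26 (EXEC): [IRQ0] PC=1: INC 2 -> ACC=24
Event 27 (EXEC): [IRQ0] PC=2: IRET -> resume IRQ0 at PC=1 (depth now 1)
Event 28 (EXEC): [IRQ0] PC=1: INC 2 -> ACC=26
Event 29 (EXEC): [IRQ0] PC=2: IRET -> resume MAIN at PC=5 (depth now 0)
Event 30 (EXEC): [MAIN] PC=5: INC 3 -> ACC=29
Event 31 (EXEC): [MAIN] PC=6: INC 5 -> ACC=34
Event 32 (EXEC): [MAIN] PC=7: HALT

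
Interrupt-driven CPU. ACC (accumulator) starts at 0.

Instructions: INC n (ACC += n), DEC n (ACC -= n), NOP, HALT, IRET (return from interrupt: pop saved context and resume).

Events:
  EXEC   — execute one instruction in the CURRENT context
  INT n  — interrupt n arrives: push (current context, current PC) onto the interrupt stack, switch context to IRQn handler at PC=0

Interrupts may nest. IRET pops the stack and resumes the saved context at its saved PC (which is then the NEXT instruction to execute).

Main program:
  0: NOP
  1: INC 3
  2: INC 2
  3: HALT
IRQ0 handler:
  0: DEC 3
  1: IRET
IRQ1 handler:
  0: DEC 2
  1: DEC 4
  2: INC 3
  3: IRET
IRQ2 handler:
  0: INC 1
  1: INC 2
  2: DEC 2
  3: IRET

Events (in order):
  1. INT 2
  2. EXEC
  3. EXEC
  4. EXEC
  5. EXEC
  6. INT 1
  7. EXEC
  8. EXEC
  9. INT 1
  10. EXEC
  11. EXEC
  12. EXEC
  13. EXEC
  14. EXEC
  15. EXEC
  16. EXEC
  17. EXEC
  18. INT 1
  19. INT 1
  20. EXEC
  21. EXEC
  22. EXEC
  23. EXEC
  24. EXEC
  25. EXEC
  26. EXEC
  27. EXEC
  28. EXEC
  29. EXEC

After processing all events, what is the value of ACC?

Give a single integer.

Answer: -6

Derivation:
Event 1 (INT 2): INT 2 arrives: push (MAIN, PC=0), enter IRQ2 at PC=0 (depth now 1)
Event 2 (EXEC): [IRQ2] PC=0: INC 1 -> ACC=1
Event 3 (EXEC): [IRQ2] PC=1: INC 2 -> ACC=3
Event 4 (EXEC): [IRQ2] PC=2: DEC 2 -> ACC=1
Event 5 (EXEC): [IRQ2] PC=3: IRET -> resume MAIN at PC=0 (depth now 0)
Event 6 (INT 1): INT 1 arrives: push (MAIN, PC=0), enter IRQ1 at PC=0 (depth now 1)
Event 7 (EXEC): [IRQ1] PC=0: DEC 2 -> ACC=-1
Event 8 (EXEC): [IRQ1] PC=1: DEC 4 -> ACC=-5
Event 9 (INT 1): INT 1 arrives: push (IRQ1, PC=2), enter IRQ1 at PC=0 (depth now 2)
Event 10 (EXEC): [IRQ1] PC=0: DEC 2 -> ACC=-7
Event 11 (EXEC): [IRQ1] PC=1: DEC 4 -> ACC=-11
Event 12 (EXEC): [IRQ1] PC=2: INC 3 -> ACC=-8
Event 13 (EXEC): [IRQ1] PC=3: IRET -> resume IRQ1 at PC=2 (depth now 1)
Event 14 (EXEC): [IRQ1] PC=2: INC 3 -> ACC=-5
Event 15 (EXEC): [IRQ1] PC=3: IRET -> resume MAIN at PC=0 (depth now 0)
Event 16 (EXEC): [MAIN] PC=0: NOP
Event 17 (EXEC): [MAIN] PC=1: INC 3 -> ACC=-2
Event 18 (INT 1): INT 1 arrives: push (MAIN, PC=2), enter IRQ1 at PC=0 (depth now 1)
Event 19 (INT 1): INT 1 arrives: push (IRQ1, PC=0), enter IRQ1 at PC=0 (depth now 2)
Event 20 (EXEC): [IRQ1] PC=0: DEC 2 -> ACC=-4
Event 21 (EXEC): [IRQ1] PC=1: DEC 4 -> ACC=-8
Event 22 (EXEC): [IRQ1] PC=2: INC 3 -> ACC=-5
Event 23 (EXEC): [IRQ1] PC=3: IRET -> resume IRQ1 at PC=0 (depth now 1)
Event 24 (EXEC): [IRQ1] PC=0: DEC 2 -> ACC=-7
Event 25 (EXEC): [IRQ1] PC=1: DEC 4 -> ACC=-11
Event 26 (EXEC): [IRQ1] PC=2: INC 3 -> ACC=-8
Event 27 (EXEC): [IRQ1] PC=3: IRET -> resume MAIN at PC=2 (depth now 0)
Event 28 (EXEC): [MAIN] PC=2: INC 2 -> ACC=-6
Event 29 (EXEC): [MAIN] PC=3: HALT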